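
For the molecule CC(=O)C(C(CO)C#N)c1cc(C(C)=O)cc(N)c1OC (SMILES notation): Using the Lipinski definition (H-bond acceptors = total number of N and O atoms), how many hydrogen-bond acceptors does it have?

6

N atoms: 2; O atoms: 4.
Lipinski HBA = 2 + 4 = 6.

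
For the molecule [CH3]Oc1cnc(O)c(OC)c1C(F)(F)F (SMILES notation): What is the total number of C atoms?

8

Count every carbon token in the SMILES (each C, including those in ring-closure positions and inside branches).
Carbon count: 8.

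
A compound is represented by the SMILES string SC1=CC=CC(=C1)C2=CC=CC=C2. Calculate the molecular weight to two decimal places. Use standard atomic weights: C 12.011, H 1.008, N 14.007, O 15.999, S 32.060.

First, the molecular formula is C12H10S (counting implicit H from valence).
  C: 12 × 12.011 = 144.132
  H: 10 × 1.008 = 10.080
  S: 1 × 32.060 = 32.060
Sum: 12×12.011 + 10×1.008 + 1×32.060 = 186.272 → 186.27 g/mol.

186.27 g/mol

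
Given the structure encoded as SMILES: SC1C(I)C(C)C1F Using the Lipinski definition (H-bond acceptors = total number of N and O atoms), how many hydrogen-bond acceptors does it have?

0

N atoms: 0; O atoms: 0.
Lipinski HBA = 0 + 0 = 0.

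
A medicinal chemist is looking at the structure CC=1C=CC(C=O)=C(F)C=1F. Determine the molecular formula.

C8H6F2O

Walk through each heavy atom and fill implicit hydrogens from standard valence (C 4, N 3, O 2, S 2, halogen 1):
  atom 1: C, bond orders sum to 1 (valence 4) → 3 H
  atom 2: C, bond orders sum to 4 (valence 4) → 0 H
  atom 3: C, bond orders sum to 3 (valence 4) → 1 H
  atom 4: C, bond orders sum to 3 (valence 4) → 1 H
  atom 5: C, bond orders sum to 4 (valence 4) → 0 H
  atom 6: C, bond orders sum to 3 (valence 4) → 1 H
  atom 7: O, bond orders sum to 2 (valence 2) → 0 H
  atom 8: C, bond orders sum to 4 (valence 4) → 0 H
  atom 9: F (halogen, monovalent) → 0 H
  atom 10: C, bond orders sum to 4 (valence 4) → 0 H
  atom 11: F (halogen, monovalent) → 0 H
Totals → C:8, H:6, F:2, O:1.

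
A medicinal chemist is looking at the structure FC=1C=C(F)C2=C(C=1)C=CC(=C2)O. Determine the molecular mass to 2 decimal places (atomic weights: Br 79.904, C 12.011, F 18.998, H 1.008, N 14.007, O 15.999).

First, the molecular formula is C10H6F2O (counting implicit H from valence).
  C: 10 × 12.011 = 120.110
  F: 2 × 18.998 = 37.996
  H: 6 × 1.008 = 6.048
  O: 1 × 15.999 = 15.999
Sum: 10×12.011 + 2×18.998 + 6×1.008 + 1×15.999 = 180.153 → 180.15 g/mol.

180.15 g/mol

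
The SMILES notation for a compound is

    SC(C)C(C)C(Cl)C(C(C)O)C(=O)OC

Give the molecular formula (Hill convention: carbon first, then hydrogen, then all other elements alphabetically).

C10H19ClO3S

Walk through each heavy atom and fill implicit hydrogens from standard valence (C 4, N 3, O 2, S 2, halogen 1):
  atom 1: S, bond orders sum to 1 (valence 2) → 1 H
  atom 2: C, bond orders sum to 3 (valence 4) → 1 H
  atom 3: C, bond orders sum to 1 (valence 4) → 3 H
  atom 4: C, bond orders sum to 3 (valence 4) → 1 H
  atom 5: C, bond orders sum to 1 (valence 4) → 3 H
  atom 6: C, bond orders sum to 3 (valence 4) → 1 H
  atom 7: Cl (halogen, monovalent) → 0 H
  atom 8: C, bond orders sum to 3 (valence 4) → 1 H
  atom 9: C, bond orders sum to 3 (valence 4) → 1 H
  atom 10: C, bond orders sum to 1 (valence 4) → 3 H
  atom 11: O, bond orders sum to 1 (valence 2) → 1 H
  atom 12: C, bond orders sum to 4 (valence 4) → 0 H
  atom 13: O, bond orders sum to 2 (valence 2) → 0 H
  atom 14: O, bond orders sum to 2 (valence 2) → 0 H
  atom 15: C, bond orders sum to 1 (valence 4) → 3 H
Totals → C:10, H:19, Cl:1, O:3, S:1.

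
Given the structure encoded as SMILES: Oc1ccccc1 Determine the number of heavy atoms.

7

Every atom symbol written in the SMILES (organic subset) is one heavy atom; implicit H are not written.
Heavy atoms by element → C:6, O:1.
Total: 7.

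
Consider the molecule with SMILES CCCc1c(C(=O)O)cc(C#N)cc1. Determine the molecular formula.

Walk through each heavy atom and fill implicit hydrogens from standard valence (C 4, N 3, O 2, S 2, halogen 1); for lowercase aromatic atoms, an aromatic c carries 1 H when it has two neighbours and 0 H with three, and aromatic n carries 0 H:
  atom 1: C, bond orders sum to 1 (valence 4) → 3 H
  atom 2: C, bond orders sum to 2 (valence 4) → 2 H
  atom 3: C, bond orders sum to 2 (valence 4) → 2 H
  atom 4: aromatic c, 3 neighbours → 0 H
  atom 5: aromatic c, 3 neighbours → 0 H
  atom 6: C, bond orders sum to 4 (valence 4) → 0 H
  atom 7: O, bond orders sum to 2 (valence 2) → 0 H
  atom 8: O, bond orders sum to 1 (valence 2) → 1 H
  atom 9: aromatic c, 2 neighbours → 1 H
  atom 10: aromatic c, 3 neighbours → 0 H
  atom 11: C, bond orders sum to 4 (valence 4) → 0 H
  atom 12: N, bond orders sum to 3 (valence 3) → 0 H
  atom 13: aromatic c, 2 neighbours → 1 H
  atom 14: aromatic c, 2 neighbours → 1 H
Totals → C:11, H:11, N:1, O:2.
In Hill order: C11H11NO2.

C11H11NO2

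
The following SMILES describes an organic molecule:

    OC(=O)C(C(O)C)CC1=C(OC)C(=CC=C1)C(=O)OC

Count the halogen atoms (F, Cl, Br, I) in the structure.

Scan the SMILES for the halogen motif — none present.
Groups that are present: 1 carboxylic acid, 1 ester, 1 ether, 1 hydroxyl.

0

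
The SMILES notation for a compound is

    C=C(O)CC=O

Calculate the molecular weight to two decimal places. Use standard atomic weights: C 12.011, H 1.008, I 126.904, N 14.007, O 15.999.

86.09 g/mol

First, the molecular formula is C4H6O2 (counting implicit H from valence).
  C: 4 × 12.011 = 48.044
  H: 6 × 1.008 = 6.048
  O: 2 × 15.999 = 31.998
Sum: 4×12.011 + 6×1.008 + 2×15.999 = 86.090 → 86.09 g/mol.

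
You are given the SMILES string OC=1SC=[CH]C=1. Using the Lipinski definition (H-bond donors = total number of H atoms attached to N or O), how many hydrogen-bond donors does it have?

1

Donors: find every N or O and count the H atoms it carries.
  atom 1 (O): bond orders sum to 1 → 1 H
Lipinski HBD = 1.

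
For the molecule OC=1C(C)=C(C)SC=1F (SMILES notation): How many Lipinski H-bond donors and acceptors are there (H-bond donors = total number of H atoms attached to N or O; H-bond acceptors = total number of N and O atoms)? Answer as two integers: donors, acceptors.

1, 1

Donors: find every N or O and count the H atoms it carries.
  atom 1 (O): bond orders sum to 1 → 1 H
Lipinski HBD = 1.
Acceptors: N atoms = 0, O atoms = 1 → HBA = 1.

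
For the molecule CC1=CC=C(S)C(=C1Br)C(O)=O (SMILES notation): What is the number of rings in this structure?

1

In SMILES, each pair of matching ring-closure digits denotes one ring-closing bond; the number of such bonds equals the number of independent rings.
Ring-closure bonds here: 1.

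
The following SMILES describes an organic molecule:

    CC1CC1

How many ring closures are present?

In SMILES, each pair of matching ring-closure digits denotes one ring-closing bond; the number of such bonds equals the number of independent rings.
Ring-closure bonds here: 1.

1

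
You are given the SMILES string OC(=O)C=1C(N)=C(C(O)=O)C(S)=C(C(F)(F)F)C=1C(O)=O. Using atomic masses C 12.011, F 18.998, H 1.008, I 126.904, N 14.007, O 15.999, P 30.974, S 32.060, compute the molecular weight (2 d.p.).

325.21 g/mol

First, the molecular formula is C10H6F3NO6S (counting implicit H from valence).
  C: 10 × 12.011 = 120.110
  F: 3 × 18.998 = 56.994
  H: 6 × 1.008 = 6.048
  N: 1 × 14.007 = 14.007
  O: 6 × 15.999 = 95.994
  S: 1 × 32.060 = 32.060
Sum: 10×12.011 + 3×18.998 + 6×1.008 + 1×14.007 + 6×15.999 + 1×32.060 = 325.213 → 325.21 g/mol.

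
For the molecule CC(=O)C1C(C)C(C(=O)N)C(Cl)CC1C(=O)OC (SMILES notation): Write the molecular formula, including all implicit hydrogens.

C12H18ClNO4

Walk through each heavy atom and fill implicit hydrogens from standard valence (C 4, N 3, O 2, S 2, halogen 1):
  atom 1: C, bond orders sum to 1 (valence 4) → 3 H
  atom 2: C, bond orders sum to 4 (valence 4) → 0 H
  atom 3: O, bond orders sum to 2 (valence 2) → 0 H
  atom 4: C, bond orders sum to 3 (valence 4) → 1 H
  atom 5: C, bond orders sum to 3 (valence 4) → 1 H
  atom 6: C, bond orders sum to 1 (valence 4) → 3 H
  atom 7: C, bond orders sum to 3 (valence 4) → 1 H
  atom 8: C, bond orders sum to 4 (valence 4) → 0 H
  atom 9: O, bond orders sum to 2 (valence 2) → 0 H
  atom 10: N, bond orders sum to 1 (valence 3) → 2 H
  atom 11: C, bond orders sum to 3 (valence 4) → 1 H
  atom 12: Cl (halogen, monovalent) → 0 H
  atom 13: C, bond orders sum to 2 (valence 4) → 2 H
  atom 14: C, bond orders sum to 3 (valence 4) → 1 H
  atom 15: C, bond orders sum to 4 (valence 4) → 0 H
  atom 16: O, bond orders sum to 2 (valence 2) → 0 H
  atom 17: O, bond orders sum to 2 (valence 2) → 0 H
  atom 18: C, bond orders sum to 1 (valence 4) → 3 H
Totals → C:12, H:18, Cl:1, N:1, O:4.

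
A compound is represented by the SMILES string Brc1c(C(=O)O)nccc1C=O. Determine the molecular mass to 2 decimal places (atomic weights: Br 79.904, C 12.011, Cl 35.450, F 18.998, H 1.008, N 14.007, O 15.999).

First, the molecular formula is C7H4BrNO3 (counting implicit H from valence).
  Br: 1 × 79.904 = 79.904
  C: 7 × 12.011 = 84.077
  H: 4 × 1.008 = 4.032
  N: 1 × 14.007 = 14.007
  O: 3 × 15.999 = 47.997
Sum: 1×79.904 + 7×12.011 + 4×1.008 + 1×14.007 + 3×15.999 = 230.017 → 230.02 g/mol.

230.02 g/mol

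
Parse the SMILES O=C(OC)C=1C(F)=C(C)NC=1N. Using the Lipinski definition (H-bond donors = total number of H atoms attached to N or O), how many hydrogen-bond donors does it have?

3

Donors: find every N or O and count the H atoms it carries.
  atom 1 (O): bond orders sum to 2 → 0 H
  atom 3 (O): bond orders sum to 2 → 0 H
  atom 10 (N): bond orders sum to 2 → 1 H
  atom 12 (N): bond orders sum to 1 → 2 H
Lipinski HBD = 3.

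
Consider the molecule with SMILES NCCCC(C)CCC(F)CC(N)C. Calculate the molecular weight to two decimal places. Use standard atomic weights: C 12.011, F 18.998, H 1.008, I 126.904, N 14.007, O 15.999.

First, the molecular formula is C11H25FN2 (counting implicit H from valence).
  C: 11 × 12.011 = 132.121
  F: 1 × 18.998 = 18.998
  H: 25 × 1.008 = 25.200
  N: 2 × 14.007 = 28.014
Sum: 11×12.011 + 1×18.998 + 25×1.008 + 2×14.007 = 204.333 → 204.33 g/mol.

204.33 g/mol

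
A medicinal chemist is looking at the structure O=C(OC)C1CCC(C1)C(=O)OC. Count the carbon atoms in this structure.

9

Count every carbon token in the SMILES (each C, including those in ring-closure positions and inside branches).
Carbon count: 9.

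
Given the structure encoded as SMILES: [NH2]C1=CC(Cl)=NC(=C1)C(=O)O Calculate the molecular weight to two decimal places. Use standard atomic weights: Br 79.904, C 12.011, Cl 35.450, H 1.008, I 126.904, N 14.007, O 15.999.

First, the molecular formula is C6H5ClN2O2 (counting implicit H from valence).
  C: 6 × 12.011 = 72.066
  Cl: 1 × 35.450 = 35.450
  H: 5 × 1.008 = 5.040
  N: 2 × 14.007 = 28.014
  O: 2 × 15.999 = 31.998
Sum: 6×12.011 + 1×35.450 + 5×1.008 + 2×14.007 + 2×15.999 = 172.568 → 172.57 g/mol.

172.57 g/mol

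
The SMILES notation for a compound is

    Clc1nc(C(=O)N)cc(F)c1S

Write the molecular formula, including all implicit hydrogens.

C6H4ClFN2OS

Walk through each heavy atom and fill implicit hydrogens from standard valence (C 4, N 3, O 2, S 2, halogen 1); for lowercase aromatic atoms, an aromatic c carries 1 H when it has two neighbours and 0 H with three, and aromatic n carries 0 H:
  atom 1: Cl (halogen, monovalent) → 0 H
  atom 2: aromatic c, 3 neighbours → 0 H
  atom 3: aromatic n, 2 neighbours → 0 H
  atom 4: aromatic c, 3 neighbours → 0 H
  atom 5: C, bond orders sum to 4 (valence 4) → 0 H
  atom 6: O, bond orders sum to 2 (valence 2) → 0 H
  atom 7: N, bond orders sum to 1 (valence 3) → 2 H
  atom 8: aromatic c, 2 neighbours → 1 H
  atom 9: aromatic c, 3 neighbours → 0 H
  atom 10: F (halogen, monovalent) → 0 H
  atom 11: aromatic c, 3 neighbours → 0 H
  atom 12: S, bond orders sum to 1 (valence 2) → 1 H
Totals → C:6, H:4, Cl:1, F:1, N:2, O:1, S:1.
In Hill order: C6H4ClFN2OS.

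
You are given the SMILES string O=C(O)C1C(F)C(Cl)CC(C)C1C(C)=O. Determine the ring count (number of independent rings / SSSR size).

In SMILES, each pair of matching ring-closure digits denotes one ring-closing bond; the number of such bonds equals the number of independent rings.
Ring-closure bonds here: 1.

1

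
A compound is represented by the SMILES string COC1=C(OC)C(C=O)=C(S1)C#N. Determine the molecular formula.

Walk through each heavy atom and fill implicit hydrogens from standard valence (C 4, N 3, O 2, S 2, halogen 1):
  atom 1: C, bond orders sum to 1 (valence 4) → 3 H
  atom 2: O, bond orders sum to 2 (valence 2) → 0 H
  atom 3: C, bond orders sum to 4 (valence 4) → 0 H
  atom 4: C, bond orders sum to 4 (valence 4) → 0 H
  atom 5: O, bond orders sum to 2 (valence 2) → 0 H
  atom 6: C, bond orders sum to 1 (valence 4) → 3 H
  atom 7: C, bond orders sum to 4 (valence 4) → 0 H
  atom 8: C, bond orders sum to 3 (valence 4) → 1 H
  atom 9: O, bond orders sum to 2 (valence 2) → 0 H
  atom 10: C, bond orders sum to 4 (valence 4) → 0 H
  atom 11: S, bond orders sum to 2 (valence 2) → 0 H
  atom 12: C, bond orders sum to 4 (valence 4) → 0 H
  atom 13: N, bond orders sum to 3 (valence 3) → 0 H
Totals → C:8, H:7, N:1, O:3, S:1.
In Hill order: C8H7NO3S.

C8H7NO3S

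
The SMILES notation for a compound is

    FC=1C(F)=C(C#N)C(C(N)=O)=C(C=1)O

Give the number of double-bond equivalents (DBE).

7

Molecular formula: C8H4F2N2O2.
DoU = (2C + 2 + N − H − X) / 2, where X is the halogen count and O/S are ignored.
    = (2·8 + 2 + 2 − 4 − 2) / 2 = 14 / 2 = 7.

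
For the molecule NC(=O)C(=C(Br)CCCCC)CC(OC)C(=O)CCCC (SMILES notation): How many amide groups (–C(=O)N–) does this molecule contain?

The amide motif appears at heavy-atom position 2 in the SMILES.
Other groups present: 1 alkene, 1 ether, 1 ketone.
Amide count: 1.

1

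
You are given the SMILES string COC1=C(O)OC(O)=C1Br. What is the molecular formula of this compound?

Walk through each heavy atom and fill implicit hydrogens from standard valence (C 4, N 3, O 2, S 2, halogen 1):
  atom 1: C, bond orders sum to 1 (valence 4) → 3 H
  atom 2: O, bond orders sum to 2 (valence 2) → 0 H
  atom 3: C, bond orders sum to 4 (valence 4) → 0 H
  atom 4: C, bond orders sum to 4 (valence 4) → 0 H
  atom 5: O, bond orders sum to 1 (valence 2) → 1 H
  atom 6: O, bond orders sum to 2 (valence 2) → 0 H
  atom 7: C, bond orders sum to 4 (valence 4) → 0 H
  atom 8: O, bond orders sum to 1 (valence 2) → 1 H
  atom 9: C, bond orders sum to 4 (valence 4) → 0 H
  atom 10: Br (halogen, monovalent) → 0 H
Totals → C:5, H:5, Br:1, O:4.
In Hill order: C5H5BrO4.

C5H5BrO4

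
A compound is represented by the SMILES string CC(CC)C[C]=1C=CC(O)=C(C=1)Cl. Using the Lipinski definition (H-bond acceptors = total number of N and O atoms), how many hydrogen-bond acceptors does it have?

N atoms: 0; O atoms: 1.
Lipinski HBA = 0 + 1 = 1.

1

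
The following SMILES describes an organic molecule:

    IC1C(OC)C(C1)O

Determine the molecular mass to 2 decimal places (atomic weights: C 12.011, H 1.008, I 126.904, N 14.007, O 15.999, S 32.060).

First, the molecular formula is C5H9IO2 (counting implicit H from valence).
  C: 5 × 12.011 = 60.055
  H: 9 × 1.008 = 9.072
  I: 1 × 126.904 = 126.904
  O: 2 × 15.999 = 31.998
Sum: 5×12.011 + 9×1.008 + 1×126.904 + 2×15.999 = 228.029 → 228.03 g/mol.

228.03 g/mol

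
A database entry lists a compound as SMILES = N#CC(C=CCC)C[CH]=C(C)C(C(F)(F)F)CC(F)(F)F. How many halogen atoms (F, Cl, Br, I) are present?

6

Halogen atoms appear at heavy-atom positions 14, 15, 16, 19, 20, 21 (6×F).
Other groups present: 2 alkene, 1 nitrile.
Halogen count: 6.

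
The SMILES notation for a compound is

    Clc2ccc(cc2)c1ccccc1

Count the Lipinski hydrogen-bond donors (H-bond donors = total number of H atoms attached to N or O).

Donors: find every N or O and count the H atoms it carries.
  (no N or O atoms present)
Lipinski HBD = 0.

0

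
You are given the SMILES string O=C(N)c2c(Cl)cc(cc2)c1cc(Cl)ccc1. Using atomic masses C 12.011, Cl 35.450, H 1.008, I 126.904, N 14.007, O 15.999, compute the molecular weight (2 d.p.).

First, the molecular formula is C13H9Cl2NO (counting implicit H from valence).
  C: 13 × 12.011 = 156.143
  Cl: 2 × 35.450 = 70.900
  H: 9 × 1.008 = 9.072
  N: 1 × 14.007 = 14.007
  O: 1 × 15.999 = 15.999
Sum: 13×12.011 + 2×35.450 + 9×1.008 + 1×14.007 + 1×15.999 = 266.121 → 266.12 g/mol.

266.12 g/mol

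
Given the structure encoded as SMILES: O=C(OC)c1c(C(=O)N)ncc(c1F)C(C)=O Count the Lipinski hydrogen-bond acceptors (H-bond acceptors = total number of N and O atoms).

6

N atoms: 2; O atoms: 4.
Lipinski HBA = 2 + 4 = 6.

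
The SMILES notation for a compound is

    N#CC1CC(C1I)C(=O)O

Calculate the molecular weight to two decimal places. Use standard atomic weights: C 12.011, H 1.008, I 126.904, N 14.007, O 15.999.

251.02 g/mol

First, the molecular formula is C6H6INO2 (counting implicit H from valence).
  C: 6 × 12.011 = 72.066
  H: 6 × 1.008 = 6.048
  I: 1 × 126.904 = 126.904
  N: 1 × 14.007 = 14.007
  O: 2 × 15.999 = 31.998
Sum: 6×12.011 + 6×1.008 + 1×126.904 + 1×14.007 + 2×15.999 = 251.023 → 251.02 g/mol.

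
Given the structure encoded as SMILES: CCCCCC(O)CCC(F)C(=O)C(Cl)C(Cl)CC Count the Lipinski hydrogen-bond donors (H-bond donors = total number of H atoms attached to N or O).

1

Donors: find every N or O and count the H atoms it carries.
  atom 7 (O): bond orders sum to 1 → 1 H
  atom 13 (O): bond orders sum to 2 → 0 H
Lipinski HBD = 1.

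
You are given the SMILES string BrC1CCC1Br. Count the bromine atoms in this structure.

Scan the SMILES for Br atoms (remember two-letter symbols like Cl and Br are single atoms).
Bromine count: 2.

2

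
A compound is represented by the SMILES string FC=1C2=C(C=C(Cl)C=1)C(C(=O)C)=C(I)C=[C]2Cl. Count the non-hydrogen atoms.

Every atom symbol written in the SMILES (organic subset) is one heavy atom; implicit H are not written.
Heavy atoms by element → C:12, Cl:2, F:1, I:1, O:1.
Total: 17.

17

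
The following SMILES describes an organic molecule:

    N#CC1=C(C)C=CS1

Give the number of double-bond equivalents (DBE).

5

Degree of unsaturation = (number of rings) + (number of π bonds).
Ring closures in the SMILES: 1.
π bonds: 2 double bonds (each 1 DoU), 1 triple bond (each 2 DoU) → 4 DoU from unsaturation.
Total DoU = 1 + 4 = 5.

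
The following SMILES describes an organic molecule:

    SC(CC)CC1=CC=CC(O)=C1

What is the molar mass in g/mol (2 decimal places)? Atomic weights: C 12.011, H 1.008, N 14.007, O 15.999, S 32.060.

182.28 g/mol

First, the molecular formula is C10H14OS (counting implicit H from valence).
  C: 10 × 12.011 = 120.110
  H: 14 × 1.008 = 14.112
  O: 1 × 15.999 = 15.999
  S: 1 × 32.060 = 32.060
Sum: 10×12.011 + 14×1.008 + 1×15.999 + 1×32.060 = 182.281 → 182.28 g/mol.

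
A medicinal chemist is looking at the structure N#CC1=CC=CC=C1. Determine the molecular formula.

C7H5N

Walk through each heavy atom and fill implicit hydrogens from standard valence (C 4, N 3, O 2, S 2, halogen 1):
  atom 1: N, bond orders sum to 3 (valence 3) → 0 H
  atom 2: C, bond orders sum to 4 (valence 4) → 0 H
  atom 3: C, bond orders sum to 4 (valence 4) → 0 H
  atom 4: C, bond orders sum to 3 (valence 4) → 1 H
  atom 5: C, bond orders sum to 3 (valence 4) → 1 H
  atom 6: C, bond orders sum to 3 (valence 4) → 1 H
  atom 7: C, bond orders sum to 3 (valence 4) → 1 H
  atom 8: C, bond orders sum to 3 (valence 4) → 1 H
Totals → C:7, H:5, N:1.
In Hill order: C7H5N.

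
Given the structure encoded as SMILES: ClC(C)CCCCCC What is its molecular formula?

Walk through each heavy atom and fill implicit hydrogens from standard valence (C 4, N 3, O 2, S 2, halogen 1):
  atom 1: Cl (halogen, monovalent) → 0 H
  atom 2: C, bond orders sum to 3 (valence 4) → 1 H
  atom 3: C, bond orders sum to 1 (valence 4) → 3 H
  atom 4: C, bond orders sum to 2 (valence 4) → 2 H
  atom 5: C, bond orders sum to 2 (valence 4) → 2 H
  atom 6: C, bond orders sum to 2 (valence 4) → 2 H
  atom 7: C, bond orders sum to 2 (valence 4) → 2 H
  atom 8: C, bond orders sum to 2 (valence 4) → 2 H
  atom 9: C, bond orders sum to 1 (valence 4) → 3 H
Totals → C:8, H:17, Cl:1.
In Hill order: C8H17Cl.

C8H17Cl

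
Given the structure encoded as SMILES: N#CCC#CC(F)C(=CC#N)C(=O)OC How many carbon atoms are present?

Count every carbon token in the SMILES (each C, including those in ring-closure positions and inside branches).
Carbon count: 10.

10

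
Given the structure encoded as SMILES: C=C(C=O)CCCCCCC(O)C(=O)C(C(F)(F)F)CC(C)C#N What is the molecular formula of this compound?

Walk through each heavy atom and fill implicit hydrogens from standard valence (C 4, N 3, O 2, S 2, halogen 1):
  atom 1: C, bond orders sum to 2 (valence 4) → 2 H
  atom 2: C, bond orders sum to 4 (valence 4) → 0 H
  atom 3: C, bond orders sum to 3 (valence 4) → 1 H
  atom 4: O, bond orders sum to 2 (valence 2) → 0 H
  atom 5: C, bond orders sum to 2 (valence 4) → 2 H
  atom 6: C, bond orders sum to 2 (valence 4) → 2 H
  atom 7: C, bond orders sum to 2 (valence 4) → 2 H
  atom 8: C, bond orders sum to 2 (valence 4) → 2 H
  atom 9: C, bond orders sum to 2 (valence 4) → 2 H
  atom 10: C, bond orders sum to 2 (valence 4) → 2 H
  atom 11: C, bond orders sum to 3 (valence 4) → 1 H
  atom 12: O, bond orders sum to 1 (valence 2) → 1 H
  atom 13: C, bond orders sum to 4 (valence 4) → 0 H
  atom 14: O, bond orders sum to 2 (valence 2) → 0 H
  atom 15: C, bond orders sum to 3 (valence 4) → 1 H
  atom 16: C, bond orders sum to 4 (valence 4) → 0 H
  atom 17: F (halogen, monovalent) → 0 H
  atom 18: F (halogen, monovalent) → 0 H
  atom 19: F (halogen, monovalent) → 0 H
  atom 20: C, bond orders sum to 2 (valence 4) → 2 H
  atom 21: C, bond orders sum to 3 (valence 4) → 1 H
  atom 22: C, bond orders sum to 1 (valence 4) → 3 H
  atom 23: C, bond orders sum to 4 (valence 4) → 0 H
  atom 24: N, bond orders sum to 3 (valence 3) → 0 H
Totals → C:17, H:24, F:3, N:1, O:3.

C17H24F3NO3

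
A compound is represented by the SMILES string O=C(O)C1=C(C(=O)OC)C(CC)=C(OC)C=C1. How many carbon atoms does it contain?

Count every carbon token in the SMILES (each C, including those in ring-closure positions and inside branches).
Carbon count: 12.

12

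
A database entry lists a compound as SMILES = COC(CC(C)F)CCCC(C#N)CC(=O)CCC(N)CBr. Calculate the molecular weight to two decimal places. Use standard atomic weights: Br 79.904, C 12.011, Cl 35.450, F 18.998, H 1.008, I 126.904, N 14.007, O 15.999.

First, the molecular formula is C16H28BrFN2O2 (counting implicit H from valence).
  Br: 1 × 79.904 = 79.904
  C: 16 × 12.011 = 192.176
  F: 1 × 18.998 = 18.998
  H: 28 × 1.008 = 28.224
  N: 2 × 14.007 = 28.014
  O: 2 × 15.999 = 31.998
Sum: 1×79.904 + 16×12.011 + 1×18.998 + 28×1.008 + 2×14.007 + 2×15.999 = 379.314 → 379.31 g/mol.

379.31 g/mol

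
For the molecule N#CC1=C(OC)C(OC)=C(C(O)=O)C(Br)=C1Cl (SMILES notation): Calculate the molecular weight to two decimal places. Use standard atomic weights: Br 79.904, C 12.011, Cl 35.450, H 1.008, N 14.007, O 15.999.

320.52 g/mol

First, the molecular formula is C10H7BrClNO4 (counting implicit H from valence).
  Br: 1 × 79.904 = 79.904
  C: 10 × 12.011 = 120.110
  Cl: 1 × 35.450 = 35.450
  H: 7 × 1.008 = 7.056
  N: 1 × 14.007 = 14.007
  O: 4 × 15.999 = 63.996
Sum: 1×79.904 + 10×12.011 + 1×35.450 + 7×1.008 + 1×14.007 + 4×15.999 = 320.523 → 320.52 g/mol.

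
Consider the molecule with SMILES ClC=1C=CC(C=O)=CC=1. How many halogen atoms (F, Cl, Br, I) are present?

Halogen atoms appear at heavy-atom position 1 (1×Cl).
Other groups present: 1 aldehyde.
Halogen count: 1.

1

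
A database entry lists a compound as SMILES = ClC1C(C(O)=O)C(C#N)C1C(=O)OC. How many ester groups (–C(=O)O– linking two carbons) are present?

The ester motif appears at heavy-atom position 11 in the SMILES.
Other groups present: 1 carboxylic acid, 1 nitrile.
Ester count: 1.

1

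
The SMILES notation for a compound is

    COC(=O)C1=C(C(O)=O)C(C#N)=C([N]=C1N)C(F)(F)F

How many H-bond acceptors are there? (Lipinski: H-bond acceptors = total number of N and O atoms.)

7

N atoms: 3; O atoms: 4.
Lipinski HBA = 3 + 4 = 7.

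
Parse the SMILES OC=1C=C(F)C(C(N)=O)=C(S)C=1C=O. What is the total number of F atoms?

1

Scan the SMILES for F atoms (remember two-letter symbols like Cl and Br are single atoms).
Fluorine count: 1.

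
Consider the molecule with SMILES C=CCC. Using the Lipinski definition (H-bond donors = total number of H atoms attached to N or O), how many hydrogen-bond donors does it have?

0

Donors: find every N or O and count the H atoms it carries.
  (no N or O atoms present)
Lipinski HBD = 0.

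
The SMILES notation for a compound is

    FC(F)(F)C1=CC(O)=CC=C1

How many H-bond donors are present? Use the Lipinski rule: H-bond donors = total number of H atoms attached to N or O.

1

Donors: find every N or O and count the H atoms it carries.
  atom 8 (O): bond orders sum to 1 → 1 H
Lipinski HBD = 1.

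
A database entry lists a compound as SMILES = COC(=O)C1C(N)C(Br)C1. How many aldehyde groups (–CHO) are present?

Scan the SMILES for the aldehyde motif — none present.
Groups that are present: 1 ester, 1 primary amine.

0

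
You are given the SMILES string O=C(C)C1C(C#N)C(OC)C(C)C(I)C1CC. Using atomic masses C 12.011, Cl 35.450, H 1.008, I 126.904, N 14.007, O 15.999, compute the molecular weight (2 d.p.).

349.21 g/mol

First, the molecular formula is C13H20INO2 (counting implicit H from valence).
  C: 13 × 12.011 = 156.143
  H: 20 × 1.008 = 20.160
  I: 1 × 126.904 = 126.904
  N: 1 × 14.007 = 14.007
  O: 2 × 15.999 = 31.998
Sum: 13×12.011 + 20×1.008 + 1×126.904 + 1×14.007 + 2×15.999 = 349.212 → 349.21 g/mol.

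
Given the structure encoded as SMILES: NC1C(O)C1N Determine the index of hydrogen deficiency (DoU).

Degree of unsaturation = (number of rings) + (number of π bonds).
Ring closures in the SMILES: 1.
π bonds: none → 0 DoU from unsaturation.
Total DoU = 1 + 0 = 1.

1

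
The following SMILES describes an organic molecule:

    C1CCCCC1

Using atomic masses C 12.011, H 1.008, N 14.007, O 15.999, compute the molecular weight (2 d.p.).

84.16 g/mol

First, the molecular formula is C6H12 (counting implicit H from valence).
  C: 6 × 12.011 = 72.066
  H: 12 × 1.008 = 12.096
Sum: 6×12.011 + 12×1.008 = 84.162 → 84.16 g/mol.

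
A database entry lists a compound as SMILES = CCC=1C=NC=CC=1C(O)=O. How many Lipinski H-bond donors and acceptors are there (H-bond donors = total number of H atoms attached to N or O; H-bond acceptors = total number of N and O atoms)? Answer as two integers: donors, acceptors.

Donors: find every N or O and count the H atoms it carries.
  atom 5 (N): bond orders sum to 3 → 0 H
  atom 10 (O): bond orders sum to 1 → 1 H
  atom 11 (O): bond orders sum to 2 → 0 H
Lipinski HBD = 1.
Acceptors: N atoms = 1, O atoms = 2 → HBA = 3.

1, 3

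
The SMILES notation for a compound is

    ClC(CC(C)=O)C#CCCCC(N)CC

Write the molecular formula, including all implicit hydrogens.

C12H20ClNO

Walk through each heavy atom and fill implicit hydrogens from standard valence (C 4, N 3, O 2, S 2, halogen 1):
  atom 1: Cl (halogen, monovalent) → 0 H
  atom 2: C, bond orders sum to 3 (valence 4) → 1 H
  atom 3: C, bond orders sum to 2 (valence 4) → 2 H
  atom 4: C, bond orders sum to 4 (valence 4) → 0 H
  atom 5: C, bond orders sum to 1 (valence 4) → 3 H
  atom 6: O, bond orders sum to 2 (valence 2) → 0 H
  atom 7: C, bond orders sum to 4 (valence 4) → 0 H
  atom 8: C, bond orders sum to 4 (valence 4) → 0 H
  atom 9: C, bond orders sum to 2 (valence 4) → 2 H
  atom 10: C, bond orders sum to 2 (valence 4) → 2 H
  atom 11: C, bond orders sum to 2 (valence 4) → 2 H
  atom 12: C, bond orders sum to 3 (valence 4) → 1 H
  atom 13: N, bond orders sum to 1 (valence 3) → 2 H
  atom 14: C, bond orders sum to 2 (valence 4) → 2 H
  atom 15: C, bond orders sum to 1 (valence 4) → 3 H
Totals → C:12, H:20, Cl:1, N:1, O:1.
In Hill order: C12H20ClNO.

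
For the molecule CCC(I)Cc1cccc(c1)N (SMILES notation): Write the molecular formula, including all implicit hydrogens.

C10H14IN

Walk through each heavy atom and fill implicit hydrogens from standard valence (C 4, N 3, O 2, S 2, halogen 1); for lowercase aromatic atoms, an aromatic c carries 1 H when it has two neighbours and 0 H with three, and aromatic n carries 0 H:
  atom 1: C, bond orders sum to 1 (valence 4) → 3 H
  atom 2: C, bond orders sum to 2 (valence 4) → 2 H
  atom 3: C, bond orders sum to 3 (valence 4) → 1 H
  atom 4: I (halogen, monovalent) → 0 H
  atom 5: C, bond orders sum to 2 (valence 4) → 2 H
  atom 6: aromatic c, 3 neighbours → 0 H
  atom 7: aromatic c, 2 neighbours → 1 H
  atom 8: aromatic c, 2 neighbours → 1 H
  atom 9: aromatic c, 2 neighbours → 1 H
  atom 10: aromatic c, 3 neighbours → 0 H
  atom 11: aromatic c, 2 neighbours → 1 H
  atom 12: N, bond orders sum to 1 (valence 3) → 2 H
Totals → C:10, H:14, I:1, N:1.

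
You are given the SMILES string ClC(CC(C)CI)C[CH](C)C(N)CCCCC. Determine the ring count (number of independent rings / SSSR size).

In SMILES, each pair of matching ring-closure digits denotes one ring-closing bond; the number of such bonds equals the number of independent rings.
Ring-closure bonds here: 0.

0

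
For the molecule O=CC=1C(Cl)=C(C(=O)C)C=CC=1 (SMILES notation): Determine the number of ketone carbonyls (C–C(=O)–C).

1

The ketone motif appears at heavy-atom position 7 in the SMILES.
Other groups present: 1 aldehyde.
Ketone count: 1.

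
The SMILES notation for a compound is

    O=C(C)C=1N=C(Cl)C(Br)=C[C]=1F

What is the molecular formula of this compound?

C7H4BrClFNO

Walk through each heavy atom and fill implicit hydrogens from standard valence (C 4, N 3, O 2, S 2, halogen 1):
  atom 1: O, bond orders sum to 2 (valence 2) → 0 H
  atom 2: C, bond orders sum to 4 (valence 4) → 0 H
  atom 3: C, bond orders sum to 1 (valence 4) → 3 H
  atom 4: C, bond orders sum to 4 (valence 4) → 0 H
  atom 5: N, bond orders sum to 3 (valence 3) → 0 H
  atom 6: C, bond orders sum to 4 (valence 4) → 0 H
  atom 7: Cl (halogen, monovalent) → 0 H
  atom 8: C, bond orders sum to 4 (valence 4) → 0 H
  atom 9: Br (halogen, monovalent) → 0 H
  atom 10: C, bond orders sum to 3 (valence 4) → 1 H
  atom 11: C with explicit H count 0
  atom 12: F (halogen, monovalent) → 0 H
Totals → C:7, H:4, Br:1, Cl:1, F:1, N:1, O:1.
In Hill order: C7H4BrClFNO.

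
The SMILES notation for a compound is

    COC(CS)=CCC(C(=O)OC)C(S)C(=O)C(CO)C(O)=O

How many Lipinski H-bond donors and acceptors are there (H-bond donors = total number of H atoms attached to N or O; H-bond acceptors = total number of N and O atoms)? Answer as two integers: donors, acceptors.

Donors: find every N or O and count the H atoms it carries.
  atom 2 (O): bond orders sum to 2 → 0 H
  atom 10 (O): bond orders sum to 2 → 0 H
  atom 11 (O): bond orders sum to 2 → 0 H
  atom 16 (O): bond orders sum to 2 → 0 H
  atom 19 (O): bond orders sum to 1 → 1 H
  atom 21 (O): bond orders sum to 1 → 1 H
  atom 22 (O): bond orders sum to 2 → 0 H
Lipinski HBD = 2.
Acceptors: N atoms = 0, O atoms = 7 → HBA = 7.

2, 7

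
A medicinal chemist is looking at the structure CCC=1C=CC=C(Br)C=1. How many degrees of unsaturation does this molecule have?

4

Molecular formula: C8H9Br.
DoU = (2C + 2 + N − H − X) / 2, where X is the halogen count and O/S are ignored.
    = (2·8 + 2 + 0 − 9 − 1) / 2 = 8 / 2 = 4.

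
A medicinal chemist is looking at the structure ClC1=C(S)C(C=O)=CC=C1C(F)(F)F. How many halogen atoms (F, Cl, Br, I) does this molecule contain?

Halogen atoms appear at heavy-atom positions 1, 12, 13, 14 (1×Cl, 3×F).
Other groups present: 1 aldehyde, 1 thiol.
Halogen count: 4.

4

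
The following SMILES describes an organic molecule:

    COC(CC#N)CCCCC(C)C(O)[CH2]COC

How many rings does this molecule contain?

0

In SMILES, each pair of matching ring-closure digits denotes one ring-closing bond; the number of such bonds equals the number of independent rings.
Ring-closure bonds here: 0.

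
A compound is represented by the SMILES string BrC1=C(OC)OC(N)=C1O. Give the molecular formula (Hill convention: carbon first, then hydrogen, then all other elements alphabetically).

C5H6BrNO3

Walk through each heavy atom and fill implicit hydrogens from standard valence (C 4, N 3, O 2, S 2, halogen 1):
  atom 1: Br (halogen, monovalent) → 0 H
  atom 2: C, bond orders sum to 4 (valence 4) → 0 H
  atom 3: C, bond orders sum to 4 (valence 4) → 0 H
  atom 4: O, bond orders sum to 2 (valence 2) → 0 H
  atom 5: C, bond orders sum to 1 (valence 4) → 3 H
  atom 6: O, bond orders sum to 2 (valence 2) → 0 H
  atom 7: C, bond orders sum to 4 (valence 4) → 0 H
  atom 8: N, bond orders sum to 1 (valence 3) → 2 H
  atom 9: C, bond orders sum to 4 (valence 4) → 0 H
  atom 10: O, bond orders sum to 1 (valence 2) → 1 H
Totals → C:5, H:6, Br:1, N:1, O:3.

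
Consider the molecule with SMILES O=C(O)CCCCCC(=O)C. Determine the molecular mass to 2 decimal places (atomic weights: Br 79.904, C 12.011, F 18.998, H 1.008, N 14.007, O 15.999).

158.20 g/mol

First, the molecular formula is C8H14O3 (counting implicit H from valence).
  C: 8 × 12.011 = 96.088
  H: 14 × 1.008 = 14.112
  O: 3 × 15.999 = 47.997
Sum: 8×12.011 + 14×1.008 + 3×15.999 = 158.197 → 158.20 g/mol.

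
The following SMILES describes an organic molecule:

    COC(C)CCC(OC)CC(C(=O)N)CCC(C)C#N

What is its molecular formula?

C15H28N2O3

Walk through each heavy atom and fill implicit hydrogens from standard valence (C 4, N 3, O 2, S 2, halogen 1):
  atom 1: C, bond orders sum to 1 (valence 4) → 3 H
  atom 2: O, bond orders sum to 2 (valence 2) → 0 H
  atom 3: C, bond orders sum to 3 (valence 4) → 1 H
  atom 4: C, bond orders sum to 1 (valence 4) → 3 H
  atom 5: C, bond orders sum to 2 (valence 4) → 2 H
  atom 6: C, bond orders sum to 2 (valence 4) → 2 H
  atom 7: C, bond orders sum to 3 (valence 4) → 1 H
  atom 8: O, bond orders sum to 2 (valence 2) → 0 H
  atom 9: C, bond orders sum to 1 (valence 4) → 3 H
  atom 10: C, bond orders sum to 2 (valence 4) → 2 H
  atom 11: C, bond orders sum to 3 (valence 4) → 1 H
  atom 12: C, bond orders sum to 4 (valence 4) → 0 H
  atom 13: O, bond orders sum to 2 (valence 2) → 0 H
  atom 14: N, bond orders sum to 1 (valence 3) → 2 H
  atom 15: C, bond orders sum to 2 (valence 4) → 2 H
  atom 16: C, bond orders sum to 2 (valence 4) → 2 H
  atom 17: C, bond orders sum to 3 (valence 4) → 1 H
  atom 18: C, bond orders sum to 1 (valence 4) → 3 H
  atom 19: C, bond orders sum to 4 (valence 4) → 0 H
  atom 20: N, bond orders sum to 3 (valence 3) → 0 H
Totals → C:15, H:28, N:2, O:3.
In Hill order: C15H28N2O3.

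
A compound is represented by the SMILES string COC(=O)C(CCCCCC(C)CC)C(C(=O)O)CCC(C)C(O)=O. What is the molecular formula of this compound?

C19H34O6

Walk through each heavy atom and fill implicit hydrogens from standard valence (C 4, N 3, O 2, S 2, halogen 1):
  atom 1: C, bond orders sum to 1 (valence 4) → 3 H
  atom 2: O, bond orders sum to 2 (valence 2) → 0 H
  atom 3: C, bond orders sum to 4 (valence 4) → 0 H
  atom 4: O, bond orders sum to 2 (valence 2) → 0 H
  atom 5: C, bond orders sum to 3 (valence 4) → 1 H
  atom 6: C, bond orders sum to 2 (valence 4) → 2 H
  atom 7: C, bond orders sum to 2 (valence 4) → 2 H
  atom 8: C, bond orders sum to 2 (valence 4) → 2 H
  atom 9: C, bond orders sum to 2 (valence 4) → 2 H
  atom 10: C, bond orders sum to 2 (valence 4) → 2 H
  atom 11: C, bond orders sum to 3 (valence 4) → 1 H
  atom 12: C, bond orders sum to 1 (valence 4) → 3 H
  atom 13: C, bond orders sum to 2 (valence 4) → 2 H
  atom 14: C, bond orders sum to 1 (valence 4) → 3 H
  atom 15: C, bond orders sum to 3 (valence 4) → 1 H
  atom 16: C, bond orders sum to 4 (valence 4) → 0 H
  atom 17: O, bond orders sum to 2 (valence 2) → 0 H
  atom 18: O, bond orders sum to 1 (valence 2) → 1 H
  atom 19: C, bond orders sum to 2 (valence 4) → 2 H
  atom 20: C, bond orders sum to 2 (valence 4) → 2 H
  atom 21: C, bond orders sum to 3 (valence 4) → 1 H
  atom 22: C, bond orders sum to 1 (valence 4) → 3 H
  atom 23: C, bond orders sum to 4 (valence 4) → 0 H
  atom 24: O, bond orders sum to 1 (valence 2) → 1 H
  atom 25: O, bond orders sum to 2 (valence 2) → 0 H
Totals → C:19, H:34, O:6.
In Hill order: C19H34O6.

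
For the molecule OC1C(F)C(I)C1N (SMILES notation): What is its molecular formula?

Walk through each heavy atom and fill implicit hydrogens from standard valence (C 4, N 3, O 2, S 2, halogen 1):
  atom 1: O, bond orders sum to 1 (valence 2) → 1 H
  atom 2: C, bond orders sum to 3 (valence 4) → 1 H
  atom 3: C, bond orders sum to 3 (valence 4) → 1 H
  atom 4: F (halogen, monovalent) → 0 H
  atom 5: C, bond orders sum to 3 (valence 4) → 1 H
  atom 6: I (halogen, monovalent) → 0 H
  atom 7: C, bond orders sum to 3 (valence 4) → 1 H
  atom 8: N, bond orders sum to 1 (valence 3) → 2 H
Totals → C:4, H:7, F:1, I:1, N:1, O:1.
In Hill order: C4H7FINO.

C4H7FINO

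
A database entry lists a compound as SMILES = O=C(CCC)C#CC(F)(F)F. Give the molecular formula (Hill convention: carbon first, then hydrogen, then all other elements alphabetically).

Walk through each heavy atom and fill implicit hydrogens from standard valence (C 4, N 3, O 2, S 2, halogen 1):
  atom 1: O, bond orders sum to 2 (valence 2) → 0 H
  atom 2: C, bond orders sum to 4 (valence 4) → 0 H
  atom 3: C, bond orders sum to 2 (valence 4) → 2 H
  atom 4: C, bond orders sum to 2 (valence 4) → 2 H
  atom 5: C, bond orders sum to 1 (valence 4) → 3 H
  atom 6: C, bond orders sum to 4 (valence 4) → 0 H
  atom 7: C, bond orders sum to 4 (valence 4) → 0 H
  atom 8: C, bond orders sum to 4 (valence 4) → 0 H
  atom 9: F (halogen, monovalent) → 0 H
  atom 10: F (halogen, monovalent) → 0 H
  atom 11: F (halogen, monovalent) → 0 H
Totals → C:7, H:7, F:3, O:1.

C7H7F3O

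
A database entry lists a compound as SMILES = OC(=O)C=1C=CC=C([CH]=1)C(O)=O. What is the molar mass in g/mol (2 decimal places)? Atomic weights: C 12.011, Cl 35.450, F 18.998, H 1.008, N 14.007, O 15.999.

166.13 g/mol

First, the molecular formula is C8H6O4 (counting implicit H from valence).
  C: 8 × 12.011 = 96.088
  H: 6 × 1.008 = 6.048
  O: 4 × 15.999 = 63.996
Sum: 8×12.011 + 6×1.008 + 4×15.999 = 166.132 → 166.13 g/mol.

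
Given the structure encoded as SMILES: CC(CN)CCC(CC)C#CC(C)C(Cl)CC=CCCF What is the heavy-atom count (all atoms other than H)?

Every atom symbol written in the SMILES (organic subset) is one heavy atom; implicit H are not written.
Heavy atoms by element → C:18, Cl:1, F:1, N:1.
Total: 21.

21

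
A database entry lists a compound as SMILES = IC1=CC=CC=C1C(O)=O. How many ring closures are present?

In SMILES, each pair of matching ring-closure digits denotes one ring-closing bond; the number of such bonds equals the number of independent rings.
Ring-closure bonds here: 1.

1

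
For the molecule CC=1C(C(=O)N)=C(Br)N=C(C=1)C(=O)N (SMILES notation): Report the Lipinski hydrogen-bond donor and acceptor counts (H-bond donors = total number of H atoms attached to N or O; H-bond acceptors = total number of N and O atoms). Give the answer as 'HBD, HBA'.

4, 5

Donors: find every N or O and count the H atoms it carries.
  atom 5 (O): bond orders sum to 2 → 0 H
  atom 6 (N): bond orders sum to 1 → 2 H
  atom 9 (N): bond orders sum to 3 → 0 H
  atom 13 (O): bond orders sum to 2 → 0 H
  atom 14 (N): bond orders sum to 1 → 2 H
Lipinski HBD = 4.
Acceptors: N atoms = 3, O atoms = 2 → HBA = 5.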